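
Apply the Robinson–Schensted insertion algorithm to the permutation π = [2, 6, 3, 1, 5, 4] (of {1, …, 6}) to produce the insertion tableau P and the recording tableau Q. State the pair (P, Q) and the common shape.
P = [1, 3, 4] / [2, 5] / [6];  Q = [1, 2, 5] / [3, 6] / [4];  common shape = (3, 2, 1)

Row-insert the values π_1, π_2, … into P one at a time, bumping the leftmost entry strictly greater than the inserted value down to the next row. The recording tableau Q records, in position (i, j), the step at which that cell was added to P.
  Insert 2 (step 1): P = [2];  Q = [1]
  Insert 6 (step 2): P = [2, 6];  Q = [1, 2]
  Insert 3 (step 3): P = [2, 3] / [6];  Q = [1, 2] / [3]
  Insert 1 (step 4): P = [1, 3] / [2] / [6];  Q = [1, 2] / [3] / [4]
  Insert 5 (step 5): P = [1, 3, 5] / [2] / [6];  Q = [1, 2, 5] / [3] / [4]
  Insert 4 (step 6): P = [1, 3, 4] / [2, 5] / [6];  Q = [1, 2, 5] / [3, 6] / [4]
Final shape: (3, 2, 1).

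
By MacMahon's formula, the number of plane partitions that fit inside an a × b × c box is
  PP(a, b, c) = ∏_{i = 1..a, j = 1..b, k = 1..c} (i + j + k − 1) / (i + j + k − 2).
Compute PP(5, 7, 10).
PP(5, 7, 10) = 24648355308799872

Evaluate the triple product over i = 1..5, j = 1..7, k = 1..10. The factors are (2/1) · (3/2) · (4/3) · (5/4) · (6/5) · (7/6) · (8/7) · (9/8) · … (350 factors total). The numerators and denominators telescope so the product is an integer; carrying out the multiplication exactly gives PP(5, 7, 10) = 24648355308799872.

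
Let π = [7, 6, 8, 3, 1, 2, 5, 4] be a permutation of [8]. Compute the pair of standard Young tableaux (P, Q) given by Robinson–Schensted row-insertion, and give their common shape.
P = [1, 2, 4] / [3, 5] / [6, 8] / [7];  Q = [1, 3, 7] / [2, 6] / [4, 8] / [5];  common shape = (3, 2, 2, 1)

Row-insert the values π_1, π_2, … into P one at a time, bumping the leftmost entry strictly greater than the inserted value down to the next row. The recording tableau Q records, in position (i, j), the step at which that cell was added to P.
  Insert 7 (step 1): P = [7];  Q = [1]
  Insert 6 (step 2): P = [6] / [7];  Q = [1] / [2]
  Insert 8 (step 3): P = [6, 8] / [7];  Q = [1, 3] / [2]
  Insert 3 (step 4): P = [3, 8] / [6] / [7];  Q = [1, 3] / [2] / [4]
  Insert 1 (step 5): P = [1, 8] / [3] / [6] / [7];  Q = [1, 3] / [2] / [4] / [5]
  Insert 2 (step 6): P = [1, 2] / [3, 8] / [6] / [7];  Q = [1, 3] / [2, 6] / [4] / [5]
  Insert 5 (step 7): P = [1, 2, 5] / [3, 8] / [6] / [7];  Q = [1, 3, 7] / [2, 6] / [4] / [5]
  Insert 4 (step 8): P = [1, 2, 4] / [3, 5] / [6, 8] / [7];  Q = [1, 3, 7] / [2, 6] / [4, 8] / [5]
Final shape: (3, 2, 2, 1).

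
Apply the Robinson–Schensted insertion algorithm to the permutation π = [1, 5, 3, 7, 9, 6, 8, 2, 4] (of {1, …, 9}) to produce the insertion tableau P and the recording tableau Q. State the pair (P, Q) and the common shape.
P = [1, 2, 4, 8] / [3, 6, 9] / [5, 7];  Q = [1, 2, 4, 5] / [3, 6, 7] / [8, 9];  common shape = (4, 3, 2)

Row-insert the values π_1, π_2, … into P one at a time, bumping the leftmost entry strictly greater than the inserted value down to the next row. The recording tableau Q records, in position (i, j), the step at which that cell was added to P.
  Insert 1 (step 1): P = [1];  Q = [1]
  Insert 5 (step 2): P = [1, 5];  Q = [1, 2]
  Insert 3 (step 3): P = [1, 3] / [5];  Q = [1, 2] / [3]
  Insert 7 (step 4): P = [1, 3, 7] / [5];  Q = [1, 2, 4] / [3]
  Insert 9 (step 5): P = [1, 3, 7, 9] / [5];  Q = [1, 2, 4, 5] / [3]
  Insert 6 (step 6): P = [1, 3, 6, 9] / [5, 7];  Q = [1, 2, 4, 5] / [3, 6]
  Insert 8 (step 7): P = [1, 3, 6, 8] / [5, 7, 9];  Q = [1, 2, 4, 5] / [3, 6, 7]
  Insert 2 (step 8): P = [1, 2, 6, 8] / [3, 7, 9] / [5];  Q = [1, 2, 4, 5] / [3, 6, 7] / [8]
  Insert 4 (step 9): P = [1, 2, 4, 8] / [3, 6, 9] / [5, 7];  Q = [1, 2, 4, 5] / [3, 6, 7] / [8, 9]
Final shape: (4, 3, 2).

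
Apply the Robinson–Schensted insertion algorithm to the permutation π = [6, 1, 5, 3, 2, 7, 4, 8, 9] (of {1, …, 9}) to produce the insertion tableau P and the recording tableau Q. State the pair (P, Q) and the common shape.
P = [1, 2, 4, 8, 9] / [3, 7] / [5] / [6];  Q = [1, 3, 6, 8, 9] / [2, 7] / [4] / [5];  common shape = (5, 2, 1, 1)

Row-insert the values π_1, π_2, … into P one at a time, bumping the leftmost entry strictly greater than the inserted value down to the next row. The recording tableau Q records, in position (i, j), the step at which that cell was added to P.
  Insert 6 (step 1): P = [6];  Q = [1]
  Insert 1 (step 2): P = [1] / [6];  Q = [1] / [2]
  Insert 5 (step 3): P = [1, 5] / [6];  Q = [1, 3] / [2]
  Insert 3 (step 4): P = [1, 3] / [5] / [6];  Q = [1, 3] / [2] / [4]
  Insert 2 (step 5): P = [1, 2] / [3] / [5] / [6];  Q = [1, 3] / [2] / [4] / [5]
  Insert 7 (step 6): P = [1, 2, 7] / [3] / [5] / [6];  Q = [1, 3, 6] / [2] / [4] / [5]
  Insert 4 (step 7): P = [1, 2, 4] / [3, 7] / [5] / [6];  Q = [1, 3, 6] / [2, 7] / [4] / [5]
  Insert 8 (step 8): P = [1, 2, 4, 8] / [3, 7] / [5] / [6];  Q = [1, 3, 6, 8] / [2, 7] / [4] / [5]
  Insert 9 (step 9): P = [1, 2, 4, 8, 9] / [3, 7] / [5] / [6];  Q = [1, 3, 6, 8, 9] / [2, 7] / [4] / [5]
Final shape: (5, 2, 1, 1).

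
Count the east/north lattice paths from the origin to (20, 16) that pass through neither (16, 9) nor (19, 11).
Number of paths = 6428505060

Inclusion–exclusion. Total paths: C(36, 20) = 7307872110. Through P₁: C(25, 16)·C(11, 4) = 674181750. Through P₂: C(30, 19)·C(6, 1) = 327763800. Since P₁ is strictly southwest of P₂, a monotone path through both must visit P₁ then P₂; paths through both = C(25, 16)·C(5, 3)·C(6, 1) = 122578500. Avoid both = 7307872110 − 674181750 − 327763800 + 122578500 = 6428505060.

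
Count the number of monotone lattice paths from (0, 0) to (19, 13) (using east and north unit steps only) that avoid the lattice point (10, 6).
Number of paths = 255762080

Total paths from (0, 0) to (19, 13): C(32, 19) = 347373600. Paths through (10, 6): (paths (0, 0) → (10, 6)) × (paths (10, 6) → (19, 13)) = C(16, 10) · C(16, 9) = 8008 · 11440 = 91611520. Avoidance count = 347373600 − 91611520 = 255762080.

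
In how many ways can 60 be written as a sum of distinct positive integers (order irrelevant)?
q(60) = 10880

A partition into distinct parts is a strictly decreasing sequence summing to n. The recurrence d(n, m) = d(n, m−1) + d(n−m, m−1) (use part m at most once) with q(n) = d(n, n) gives q(60) = 10880. (Euler's theorem: # distinct-part partitions = # odd-part partitions.)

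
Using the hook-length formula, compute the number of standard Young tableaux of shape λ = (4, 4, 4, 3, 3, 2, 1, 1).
# SYT of shape (4, 4, 4, 3, 3, 2, 1, 1) = 581981400

Hook-length formula: f^λ = n! / Π hook(c), product over all cells c of the Young diagram. For λ = (4, 4, 4, 3, 3, 2, 1, 1), n = 22 boxes. Hook lengths by row (left-to-right, top-to-bottom): [11, 8, 6, 3]; [10, 7, 5, 2]; [9, 6, 4, 1]; [7, 4, 2]; [6, 3, 1]; [4, 1]; [2]; [1]. Product of hooks = 1931334451200. So f^λ = 22! / 1931334451200 = 1124000727777607680000 / 1931334451200 = 581981400.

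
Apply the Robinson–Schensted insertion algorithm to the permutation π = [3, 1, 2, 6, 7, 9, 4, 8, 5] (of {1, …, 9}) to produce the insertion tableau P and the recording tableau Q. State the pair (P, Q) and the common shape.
P = [1, 2, 4, 5, 8] / [3, 6, 7] / [9];  Q = [1, 3, 4, 5, 6] / [2, 7, 8] / [9];  common shape = (5, 3, 1)

Row-insert the values π_1, π_2, … into P one at a time, bumping the leftmost entry strictly greater than the inserted value down to the next row. The recording tableau Q records, in position (i, j), the step at which that cell was added to P.
  Insert 3 (step 1): P = [3];  Q = [1]
  Insert 1 (step 2): P = [1] / [3];  Q = [1] / [2]
  Insert 2 (step 3): P = [1, 2] / [3];  Q = [1, 3] / [2]
  Insert 6 (step 4): P = [1, 2, 6] / [3];  Q = [1, 3, 4] / [2]
  Insert 7 (step 5): P = [1, 2, 6, 7] / [3];  Q = [1, 3, 4, 5] / [2]
  Insert 9 (step 6): P = [1, 2, 6, 7, 9] / [3];  Q = [1, 3, 4, 5, 6] / [2]
  Insert 4 (step 7): P = [1, 2, 4, 7, 9] / [3, 6];  Q = [1, 3, 4, 5, 6] / [2, 7]
  Insert 8 (step 8): P = [1, 2, 4, 7, 8] / [3, 6, 9];  Q = [1, 3, 4, 5, 6] / [2, 7, 8]
  Insert 5 (step 9): P = [1, 2, 4, 5, 8] / [3, 6, 7] / [9];  Q = [1, 3, 4, 5, 6] / [2, 7, 8] / [9]
Final shape: (5, 3, 1).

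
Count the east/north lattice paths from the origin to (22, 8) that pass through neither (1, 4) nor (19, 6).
Number of paths = 4028175

Inclusion–exclusion. Total paths: C(30, 22) = 5852925. Through P₁: C(5, 1)·C(25, 21) = 63250. Through P₂: C(25, 19)·C(5, 3) = 1771000. Since P₁ is strictly southwest of P₂, a monotone path through both must visit P₁ then P₂; paths through both = C(5, 1)·C(20, 18)·C(5, 3) = 9500. Avoid both = 5852925 − 63250 − 1771000 + 9500 = 4028175.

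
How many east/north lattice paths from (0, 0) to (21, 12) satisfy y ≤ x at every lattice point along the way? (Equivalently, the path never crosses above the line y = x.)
Number of paths = 161280600

By the reflection principle (André's argument), the number of monotone paths to (21, 12) with n ≤ m that never go above y = x is C(33, 21) − C(33, 22) = 354817320 − 193536720 = 161280600.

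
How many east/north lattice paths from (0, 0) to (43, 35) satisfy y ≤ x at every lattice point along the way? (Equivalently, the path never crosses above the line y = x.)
Number of paths = 3710403645287770668510

By the reflection principle (André's argument), the number of monotone paths to (43, 35) with n ≤ m that never go above y = x is C(78, 43) − C(78, 44) = 18139751154740212157160 − 14429347509452441488650 = 3710403645287770668510.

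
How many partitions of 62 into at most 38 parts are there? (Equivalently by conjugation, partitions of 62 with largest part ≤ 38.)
p(62, parts ≤ 38) = 1294393

Use the recurrence p(n, m) = p(n, m−1) + p(n−m, m): either the largest part is < m (count p(n, m−1)) or the largest part is exactly m (remove one copy of m, count p(n−m, m)). With p(0, ·) = 1 this gives p(62, parts ≤ 38) = 1294393. (By conjugating Young diagrams, this also counts partitions of 62 into at most 38 parts.)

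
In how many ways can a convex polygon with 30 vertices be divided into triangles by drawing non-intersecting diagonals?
C_28 = 263747951750360

These polygon triangulations are counted by the Catalan number C_n = (1/(n + 1)) · C(2n, n). For n = 28: C_28 = (1/29) · C(56, 28) = 7648690600760440/29 = 263747951750360.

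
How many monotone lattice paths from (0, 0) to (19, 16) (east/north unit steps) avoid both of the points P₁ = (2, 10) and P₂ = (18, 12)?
Number of paths = 3620850813

Inclusion–exclusion. Total paths: C(35, 19) = 4059928950. Through P₁: C(12, 2)·C(23, 17) = 6662502. Through P₂: C(30, 18)·C(5, 1) = 432466125. Since P₁ is strictly southwest of P₂, a monotone path through both must visit P₁ then P₂; paths through both = C(12, 2)·C(18, 16)·C(5, 1) = 50490. Avoid both = 4059928950 − 6662502 − 432466125 + 50490 = 3620850813.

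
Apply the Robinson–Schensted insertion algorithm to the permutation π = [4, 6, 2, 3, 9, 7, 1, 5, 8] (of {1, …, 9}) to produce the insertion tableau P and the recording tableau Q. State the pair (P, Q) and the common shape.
P = [1, 3, 5, 8] / [2, 6, 7] / [4, 9];  Q = [1, 2, 5, 9] / [3, 4, 6] / [7, 8];  common shape = (4, 3, 2)

Row-insert the values π_1, π_2, … into P one at a time, bumping the leftmost entry strictly greater than the inserted value down to the next row. The recording tableau Q records, in position (i, j), the step at which that cell was added to P.
  Insert 4 (step 1): P = [4];  Q = [1]
  Insert 6 (step 2): P = [4, 6];  Q = [1, 2]
  Insert 2 (step 3): P = [2, 6] / [4];  Q = [1, 2] / [3]
  Insert 3 (step 4): P = [2, 3] / [4, 6];  Q = [1, 2] / [3, 4]
  Insert 9 (step 5): P = [2, 3, 9] / [4, 6];  Q = [1, 2, 5] / [3, 4]
  Insert 7 (step 6): P = [2, 3, 7] / [4, 6, 9];  Q = [1, 2, 5] / [3, 4, 6]
  Insert 1 (step 7): P = [1, 3, 7] / [2, 6, 9] / [4];  Q = [1, 2, 5] / [3, 4, 6] / [7]
  Insert 5 (step 8): P = [1, 3, 5] / [2, 6, 7] / [4, 9];  Q = [1, 2, 5] / [3, 4, 6] / [7, 8]
  Insert 8 (step 9): P = [1, 3, 5, 8] / [2, 6, 7] / [4, 9];  Q = [1, 2, 5, 9] / [3, 4, 6] / [7, 8]
Final shape: (4, 3, 2).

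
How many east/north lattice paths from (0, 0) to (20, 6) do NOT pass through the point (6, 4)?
Number of paths = 205030

Total paths from (0, 0) to (20, 6): C(26, 20) = 230230. Paths through (6, 4): (paths (0, 0) → (6, 4)) × (paths (6, 4) → (20, 6)) = C(10, 6) · C(16, 14) = 210 · 120 = 25200. Avoidance count = 230230 − 25200 = 205030.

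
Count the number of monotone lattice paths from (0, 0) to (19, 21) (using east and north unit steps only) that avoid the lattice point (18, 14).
Number of paths = 127510923600

Total paths from (0, 0) to (19, 21): C(40, 19) = 131282408400. Paths through (18, 14): (paths (0, 0) → (18, 14)) × (paths (18, 14) → (19, 21)) = C(32, 18) · C(8, 1) = 471435600 · 8 = 3771484800. Avoidance count = 131282408400 − 3771484800 = 127510923600.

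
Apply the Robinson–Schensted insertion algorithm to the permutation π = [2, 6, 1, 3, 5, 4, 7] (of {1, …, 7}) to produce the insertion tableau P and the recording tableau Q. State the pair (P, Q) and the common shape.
P = [1, 3, 4, 7] / [2, 5] / [6];  Q = [1, 2, 5, 7] / [3, 4] / [6];  common shape = (4, 2, 1)

Row-insert the values π_1, π_2, … into P one at a time, bumping the leftmost entry strictly greater than the inserted value down to the next row. The recording tableau Q records, in position (i, j), the step at which that cell was added to P.
  Insert 2 (step 1): P = [2];  Q = [1]
  Insert 6 (step 2): P = [2, 6];  Q = [1, 2]
  Insert 1 (step 3): P = [1, 6] / [2];  Q = [1, 2] / [3]
  Insert 3 (step 4): P = [1, 3] / [2, 6];  Q = [1, 2] / [3, 4]
  Insert 5 (step 5): P = [1, 3, 5] / [2, 6];  Q = [1, 2, 5] / [3, 4]
  Insert 4 (step 6): P = [1, 3, 4] / [2, 5] / [6];  Q = [1, 2, 5] / [3, 4] / [6]
  Insert 7 (step 7): P = [1, 3, 4, 7] / [2, 5] / [6];  Q = [1, 2, 5, 7] / [3, 4] / [6]
Final shape: (4, 2, 1).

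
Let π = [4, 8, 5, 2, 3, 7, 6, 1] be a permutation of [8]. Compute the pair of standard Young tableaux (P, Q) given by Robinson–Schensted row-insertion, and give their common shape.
P = [1, 3, 6] / [2, 5, 7] / [4] / [8];  Q = [1, 2, 6] / [3, 5, 7] / [4] / [8];  common shape = (3, 3, 1, 1)

Row-insert the values π_1, π_2, … into P one at a time, bumping the leftmost entry strictly greater than the inserted value down to the next row. The recording tableau Q records, in position (i, j), the step at which that cell was added to P.
  Insert 4 (step 1): P = [4];  Q = [1]
  Insert 8 (step 2): P = [4, 8];  Q = [1, 2]
  Insert 5 (step 3): P = [4, 5] / [8];  Q = [1, 2] / [3]
  Insert 2 (step 4): P = [2, 5] / [4] / [8];  Q = [1, 2] / [3] / [4]
  Insert 3 (step 5): P = [2, 3] / [4, 5] / [8];  Q = [1, 2] / [3, 5] / [4]
  Insert 7 (step 6): P = [2, 3, 7] / [4, 5] / [8];  Q = [1, 2, 6] / [3, 5] / [4]
  Insert 6 (step 7): P = [2, 3, 6] / [4, 5, 7] / [8];  Q = [1, 2, 6] / [3, 5, 7] / [4]
  Insert 1 (step 8): P = [1, 3, 6] / [2, 5, 7] / [4] / [8];  Q = [1, 2, 6] / [3, 5, 7] / [4] / [8]
Final shape: (3, 3, 1, 1).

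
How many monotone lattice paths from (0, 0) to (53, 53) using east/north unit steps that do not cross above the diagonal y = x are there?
C_53 = 116157871455782434250553845880

These NE paths below the diagonal are counted by the Catalan number C_n = (1/(n + 1)) · C(2n, n). For n = 53: C_53 = (1/54) · C(106, 53) = 6272525058612251449529907677520/54 = 116157871455782434250553845880.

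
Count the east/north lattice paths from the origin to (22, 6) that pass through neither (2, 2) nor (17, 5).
Number of paths = 184356

Inclusion–exclusion. Total paths: C(28, 22) = 376740. Through P₁: C(4, 2)·C(24, 20) = 63756. Through P₂: C(22, 17)·C(6, 5) = 158004. Since P₁ is strictly southwest of P₂, a monotone path through both must visit P₁ then P₂; paths through both = C(4, 2)·C(18, 15)·C(6, 5) = 29376. Avoid both = 376740 − 63756 − 158004 + 29376 = 184356.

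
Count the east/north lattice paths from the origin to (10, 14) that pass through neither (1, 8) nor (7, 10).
Number of paths = 1244351

Inclusion–exclusion. Total paths: C(24, 10) = 1961256. Through P₁: C(9, 1)·C(15, 9) = 45045. Through P₂: C(17, 7)·C(7, 3) = 680680. Since P₁ is strictly southwest of P₂, a monotone path through both must visit P₁ then P₂; paths through both = C(9, 1)·C(8, 6)·C(7, 3) = 8820. Avoid both = 1961256 − 45045 − 680680 + 8820 = 1244351.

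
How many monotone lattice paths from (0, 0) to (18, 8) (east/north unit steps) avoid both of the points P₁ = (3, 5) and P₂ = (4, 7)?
Number of paths = 1514149

Inclusion–exclusion. Total paths: C(26, 18) = 1562275. Through P₁: C(8, 3)·C(18, 15) = 45696. Through P₂: C(11, 4)·C(15, 14) = 4950. Since P₁ is strictly southwest of P₂, a monotone path through both must visit P₁ then P₂; paths through both = C(8, 3)·C(3, 1)·C(15, 14) = 2520. Avoid both = 1562275 − 45696 − 4950 + 2520 = 1514149.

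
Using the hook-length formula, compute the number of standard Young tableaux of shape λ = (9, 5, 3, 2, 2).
# SYT of shape (9, 5, 3, 2, 2) = 335758500

Hook-length formula: f^λ = n! / Π hook(c), product over all cells c of the Young diagram. For λ = (9, 5, 3, 2, 2), n = 21 boxes. Hook lengths by row (left-to-right, top-to-bottom): [13, 12, 9, 7, 6, 4, 3, 2, 1]; [8, 7, 4, 2, 1]; [5, 4, 1]; [3, 2]; [2, 1]. Product of hooks = 152165744640. So f^λ = 21! / 152165744640 = 51090942171709440000 / 152165744640 = 335758500.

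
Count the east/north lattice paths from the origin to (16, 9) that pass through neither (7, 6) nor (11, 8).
Number of paths = 1366403

Inclusion–exclusion. Total paths: C(25, 16) = 2042975. Through P₁: C(13, 7)·C(12, 9) = 377520. Through P₂: C(19, 11)·C(6, 5) = 453492. Since P₁ is strictly southwest of P₂, a monotone path through both must visit P₁ then P₂; paths through both = C(13, 7)·C(6, 4)·C(6, 5) = 154440. Avoid both = 2042975 − 377520 − 453492 + 154440 = 1366403.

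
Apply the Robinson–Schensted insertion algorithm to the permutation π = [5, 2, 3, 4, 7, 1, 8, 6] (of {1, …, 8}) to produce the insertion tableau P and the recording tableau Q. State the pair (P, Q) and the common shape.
P = [1, 3, 4, 6, 8] / [2, 7] / [5];  Q = [1, 3, 4, 5, 7] / [2, 8] / [6];  common shape = (5, 2, 1)

Row-insert the values π_1, π_2, … into P one at a time, bumping the leftmost entry strictly greater than the inserted value down to the next row. The recording tableau Q records, in position (i, j), the step at which that cell was added to P.
  Insert 5 (step 1): P = [5];  Q = [1]
  Insert 2 (step 2): P = [2] / [5];  Q = [1] / [2]
  Insert 3 (step 3): P = [2, 3] / [5];  Q = [1, 3] / [2]
  Insert 4 (step 4): P = [2, 3, 4] / [5];  Q = [1, 3, 4] / [2]
  Insert 7 (step 5): P = [2, 3, 4, 7] / [5];  Q = [1, 3, 4, 5] / [2]
  Insert 1 (step 6): P = [1, 3, 4, 7] / [2] / [5];  Q = [1, 3, 4, 5] / [2] / [6]
  Insert 8 (step 7): P = [1, 3, 4, 7, 8] / [2] / [5];  Q = [1, 3, 4, 5, 7] / [2] / [6]
  Insert 6 (step 8): P = [1, 3, 4, 6, 8] / [2, 7] / [5];  Q = [1, 3, 4, 5, 7] / [2, 8] / [6]
Final shape: (5, 2, 1).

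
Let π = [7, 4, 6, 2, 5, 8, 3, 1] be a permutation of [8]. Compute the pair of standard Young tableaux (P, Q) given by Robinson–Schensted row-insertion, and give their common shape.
P = [1, 3, 8] / [2, 5] / [4] / [6] / [7];  Q = [1, 3, 6] / [2, 5] / [4] / [7] / [8];  common shape = (3, 2, 1, 1, 1)

Row-insert the values π_1, π_2, … into P one at a time, bumping the leftmost entry strictly greater than the inserted value down to the next row. The recording tableau Q records, in position (i, j), the step at which that cell was added to P.
  Insert 7 (step 1): P = [7];  Q = [1]
  Insert 4 (step 2): P = [4] / [7];  Q = [1] / [2]
  Insert 6 (step 3): P = [4, 6] / [7];  Q = [1, 3] / [2]
  Insert 2 (step 4): P = [2, 6] / [4] / [7];  Q = [1, 3] / [2] / [4]
  Insert 5 (step 5): P = [2, 5] / [4, 6] / [7];  Q = [1, 3] / [2, 5] / [4]
  Insert 8 (step 6): P = [2, 5, 8] / [4, 6] / [7];  Q = [1, 3, 6] / [2, 5] / [4]
  Insert 3 (step 7): P = [2, 3, 8] / [4, 5] / [6] / [7];  Q = [1, 3, 6] / [2, 5] / [4] / [7]
  Insert 1 (step 8): P = [1, 3, 8] / [2, 5] / [4] / [6] / [7];  Q = [1, 3, 6] / [2, 5] / [4] / [7] / [8]
Final shape: (3, 2, 1, 1, 1).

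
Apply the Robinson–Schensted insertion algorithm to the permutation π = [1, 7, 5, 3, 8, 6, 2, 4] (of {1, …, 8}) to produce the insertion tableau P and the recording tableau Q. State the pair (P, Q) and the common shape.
P = [1, 2, 4] / [3, 6] / [5, 8] / [7];  Q = [1, 2, 5] / [3, 6] / [4, 8] / [7];  common shape = (3, 2, 2, 1)

Row-insert the values π_1, π_2, … into P one at a time, bumping the leftmost entry strictly greater than the inserted value down to the next row. The recording tableau Q records, in position (i, j), the step at which that cell was added to P.
  Insert 1 (step 1): P = [1];  Q = [1]
  Insert 7 (step 2): P = [1, 7];  Q = [1, 2]
  Insert 5 (step 3): P = [1, 5] / [7];  Q = [1, 2] / [3]
  Insert 3 (step 4): P = [1, 3] / [5] / [7];  Q = [1, 2] / [3] / [4]
  Insert 8 (step 5): P = [1, 3, 8] / [5] / [7];  Q = [1, 2, 5] / [3] / [4]
  Insert 6 (step 6): P = [1, 3, 6] / [5, 8] / [7];  Q = [1, 2, 5] / [3, 6] / [4]
  Insert 2 (step 7): P = [1, 2, 6] / [3, 8] / [5] / [7];  Q = [1, 2, 5] / [3, 6] / [4] / [7]
  Insert 4 (step 8): P = [1, 2, 4] / [3, 6] / [5, 8] / [7];  Q = [1, 2, 5] / [3, 6] / [4, 8] / [7]
Final shape: (3, 2, 2, 1).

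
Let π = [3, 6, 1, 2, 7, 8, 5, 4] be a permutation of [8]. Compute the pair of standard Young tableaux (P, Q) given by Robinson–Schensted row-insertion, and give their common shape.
P = [1, 2, 4, 8] / [3, 5, 7] / [6];  Q = [1, 2, 5, 6] / [3, 4, 7] / [8];  common shape = (4, 3, 1)

Row-insert the values π_1, π_2, … into P one at a time, bumping the leftmost entry strictly greater than the inserted value down to the next row. The recording tableau Q records, in position (i, j), the step at which that cell was added to P.
  Insert 3 (step 1): P = [3];  Q = [1]
  Insert 6 (step 2): P = [3, 6];  Q = [1, 2]
  Insert 1 (step 3): P = [1, 6] / [3];  Q = [1, 2] / [3]
  Insert 2 (step 4): P = [1, 2] / [3, 6];  Q = [1, 2] / [3, 4]
  Insert 7 (step 5): P = [1, 2, 7] / [3, 6];  Q = [1, 2, 5] / [3, 4]
  Insert 8 (step 6): P = [1, 2, 7, 8] / [3, 6];  Q = [1, 2, 5, 6] / [3, 4]
  Insert 5 (step 7): P = [1, 2, 5, 8] / [3, 6, 7];  Q = [1, 2, 5, 6] / [3, 4, 7]
  Insert 4 (step 8): P = [1, 2, 4, 8] / [3, 5, 7] / [6];  Q = [1, 2, 5, 6] / [3, 4, 7] / [8]
Final shape: (4, 3, 1).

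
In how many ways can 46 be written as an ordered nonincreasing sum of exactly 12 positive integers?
p(46, 12 parts) = 8877

Partitions of n into exactly k parts are in bijection with partitions of n − k into at most k parts (subtract 1 from each part). So p(46, exactly 12) = p(34, parts ≤ 12). Computing via the recurrence p(m, j) = p(m, j−1) + p(m−j, j) gives 8877.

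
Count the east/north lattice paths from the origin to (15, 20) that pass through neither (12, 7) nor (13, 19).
Number of paths = 2179570212

Inclusion–exclusion. Total paths: C(35, 15) = 3247943160. Through P₁: C(19, 12)·C(16, 3) = 28217280. Through P₂: C(32, 13)·C(3, 2) = 1042120800. Since P₁ is strictly southwest of P₂, a monotone path through both must visit P₁ then P₂; paths through both = C(19, 12)·C(13, 1)·C(3, 2) = 1965132. Avoid both = 3247943160 − 28217280 − 1042120800 + 1965132 = 2179570212.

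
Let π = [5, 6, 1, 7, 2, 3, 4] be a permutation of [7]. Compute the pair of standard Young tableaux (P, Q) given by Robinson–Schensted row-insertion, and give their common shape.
P = [1, 2, 3, 4] / [5, 6, 7];  Q = [1, 2, 4, 7] / [3, 5, 6];  common shape = (4, 3)

Row-insert the values π_1, π_2, … into P one at a time, bumping the leftmost entry strictly greater than the inserted value down to the next row. The recording tableau Q records, in position (i, j), the step at which that cell was added to P.
  Insert 5 (step 1): P = [5];  Q = [1]
  Insert 6 (step 2): P = [5, 6];  Q = [1, 2]
  Insert 1 (step 3): P = [1, 6] / [5];  Q = [1, 2] / [3]
  Insert 7 (step 4): P = [1, 6, 7] / [5];  Q = [1, 2, 4] / [3]
  Insert 2 (step 5): P = [1, 2, 7] / [5, 6];  Q = [1, 2, 4] / [3, 5]
  Insert 3 (step 6): P = [1, 2, 3] / [5, 6, 7];  Q = [1, 2, 4] / [3, 5, 6]
  Insert 4 (step 7): P = [1, 2, 3, 4] / [5, 6, 7];  Q = [1, 2, 4, 7] / [3, 5, 6]
Final shape: (4, 3).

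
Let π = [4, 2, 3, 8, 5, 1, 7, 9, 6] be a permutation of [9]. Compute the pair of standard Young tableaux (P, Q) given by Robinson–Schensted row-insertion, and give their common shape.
P = [1, 3, 5, 6, 9] / [2, 7] / [4, 8];  Q = [1, 3, 4, 7, 8] / [2, 5] / [6, 9];  common shape = (5, 2, 2)

Row-insert the values π_1, π_2, … into P one at a time, bumping the leftmost entry strictly greater than the inserted value down to the next row. The recording tableau Q records, in position (i, j), the step at which that cell was added to P.
  Insert 4 (step 1): P = [4];  Q = [1]
  Insert 2 (step 2): P = [2] / [4];  Q = [1] / [2]
  Insert 3 (step 3): P = [2, 3] / [4];  Q = [1, 3] / [2]
  Insert 8 (step 4): P = [2, 3, 8] / [4];  Q = [1, 3, 4] / [2]
  Insert 5 (step 5): P = [2, 3, 5] / [4, 8];  Q = [1, 3, 4] / [2, 5]
  Insert 1 (step 6): P = [1, 3, 5] / [2, 8] / [4];  Q = [1, 3, 4] / [2, 5] / [6]
  Insert 7 (step 7): P = [1, 3, 5, 7] / [2, 8] / [4];  Q = [1, 3, 4, 7] / [2, 5] / [6]
  Insert 9 (step 8): P = [1, 3, 5, 7, 9] / [2, 8] / [4];  Q = [1, 3, 4, 7, 8] / [2, 5] / [6]
  Insert 6 (step 9): P = [1, 3, 5, 6, 9] / [2, 7] / [4, 8];  Q = [1, 3, 4, 7, 8] / [2, 5] / [6, 9]
Final shape: (5, 2, 2).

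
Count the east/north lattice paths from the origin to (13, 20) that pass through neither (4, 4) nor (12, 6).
Number of paths = 429926980

Inclusion–exclusion. Total paths: C(33, 13) = 573166440. Through P₁: C(8, 4)·C(25, 9) = 143008250. Through P₂: C(18, 12)·C(15, 1) = 278460. Since P₁ is strictly southwest of P₂, a monotone path through both must visit P₁ then P₂; paths through both = C(8, 4)·C(10, 8)·C(15, 1) = 47250. Avoid both = 573166440 − 143008250 − 278460 + 47250 = 429926980.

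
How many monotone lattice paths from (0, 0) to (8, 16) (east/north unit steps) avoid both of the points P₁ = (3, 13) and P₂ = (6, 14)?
Number of paths = 484991

Inclusion–exclusion. Total paths: C(24, 8) = 735471. Through P₁: C(16, 3)·C(8, 5) = 31360. Through P₂: C(20, 6)·C(4, 2) = 232560. Since P₁ is strictly southwest of P₂, a monotone path through both must visit P₁ then P₂; paths through both = C(16, 3)·C(4, 3)·C(4, 2) = 13440. Avoid both = 735471 − 31360 − 232560 + 13440 = 484991.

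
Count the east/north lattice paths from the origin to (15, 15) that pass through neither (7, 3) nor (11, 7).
Number of paths = 128406240

Inclusion–exclusion. Total paths: C(30, 15) = 155117520. Through P₁: C(10, 7)·C(20, 8) = 15116400. Through P₂: C(18, 11)·C(12, 4) = 15752880. Since P₁ is strictly southwest of P₂, a monotone path through both must visit P₁ then P₂; paths through both = C(10, 7)·C(8, 4)·C(12, 4) = 4158000. Avoid both = 155117520 − 15116400 − 15752880 + 4158000 = 128406240.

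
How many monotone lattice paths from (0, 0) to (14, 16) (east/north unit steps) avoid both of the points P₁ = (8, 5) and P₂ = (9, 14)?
Number of paths = 112604043

Inclusion–exclusion. Total paths: C(30, 14) = 145422675. Through P₁: C(13, 8)·C(17, 6) = 15927912. Through P₂: C(23, 9)·C(7, 5) = 17160990. Since P₁ is strictly southwest of P₂, a monotone path through both must visit P₁ then P₂; paths through both = C(13, 8)·C(10, 1)·C(7, 5) = 270270. Avoid both = 145422675 − 15927912 − 17160990 + 270270 = 112604043.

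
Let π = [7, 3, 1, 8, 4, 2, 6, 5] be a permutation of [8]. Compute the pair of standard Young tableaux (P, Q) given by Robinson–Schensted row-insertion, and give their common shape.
P = [1, 2, 5] / [3, 4, 6] / [7, 8];  Q = [1, 4, 7] / [2, 5, 8] / [3, 6];  common shape = (3, 3, 2)

Row-insert the values π_1, π_2, … into P one at a time, bumping the leftmost entry strictly greater than the inserted value down to the next row. The recording tableau Q records, in position (i, j), the step at which that cell was added to P.
  Insert 7 (step 1): P = [7];  Q = [1]
  Insert 3 (step 2): P = [3] / [7];  Q = [1] / [2]
  Insert 1 (step 3): P = [1] / [3] / [7];  Q = [1] / [2] / [3]
  Insert 8 (step 4): P = [1, 8] / [3] / [7];  Q = [1, 4] / [2] / [3]
  Insert 4 (step 5): P = [1, 4] / [3, 8] / [7];  Q = [1, 4] / [2, 5] / [3]
  Insert 2 (step 6): P = [1, 2] / [3, 4] / [7, 8];  Q = [1, 4] / [2, 5] / [3, 6]
  Insert 6 (step 7): P = [1, 2, 6] / [3, 4] / [7, 8];  Q = [1, 4, 7] / [2, 5] / [3, 6]
  Insert 5 (step 8): P = [1, 2, 5] / [3, 4, 6] / [7, 8];  Q = [1, 4, 7] / [2, 5, 8] / [3, 6]
Final shape: (3, 3, 2).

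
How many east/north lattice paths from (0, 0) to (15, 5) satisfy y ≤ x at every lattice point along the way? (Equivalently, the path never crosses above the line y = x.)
Number of paths = 10659

By the reflection principle (André's argument), the number of monotone paths to (15, 5) with n ≤ m that never go above y = x is C(20, 15) − C(20, 16) = 15504 − 4845 = 10659.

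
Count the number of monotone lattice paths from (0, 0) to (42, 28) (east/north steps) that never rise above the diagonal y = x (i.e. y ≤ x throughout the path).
Number of paths = 9754585092493487400

By the reflection principle (André's argument), the number of monotone paths to (42, 28) with n ≤ m that never go above y = x is C(70, 42) − C(70, 43) = 27963143931814663880 − 18208558839321176480 = 9754585092493487400.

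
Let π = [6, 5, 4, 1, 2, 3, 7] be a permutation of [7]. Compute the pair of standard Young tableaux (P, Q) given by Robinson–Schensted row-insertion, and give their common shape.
P = [1, 2, 3, 7] / [4] / [5] / [6];  Q = [1, 5, 6, 7] / [2] / [3] / [4];  common shape = (4, 1, 1, 1)

Row-insert the values π_1, π_2, … into P one at a time, bumping the leftmost entry strictly greater than the inserted value down to the next row. The recording tableau Q records, in position (i, j), the step at which that cell was added to P.
  Insert 6 (step 1): P = [6];  Q = [1]
  Insert 5 (step 2): P = [5] / [6];  Q = [1] / [2]
  Insert 4 (step 3): P = [4] / [5] / [6];  Q = [1] / [2] / [3]
  Insert 1 (step 4): P = [1] / [4] / [5] / [6];  Q = [1] / [2] / [3] / [4]
  Insert 2 (step 5): P = [1, 2] / [4] / [5] / [6];  Q = [1, 5] / [2] / [3] / [4]
  Insert 3 (step 6): P = [1, 2, 3] / [4] / [5] / [6];  Q = [1, 5, 6] / [2] / [3] / [4]
  Insert 7 (step 7): P = [1, 2, 3, 7] / [4] / [5] / [6];  Q = [1, 5, 6, 7] / [2] / [3] / [4]
Final shape: (4, 1, 1, 1).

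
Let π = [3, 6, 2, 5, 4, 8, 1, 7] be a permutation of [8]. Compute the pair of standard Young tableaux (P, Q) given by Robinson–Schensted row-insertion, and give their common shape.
P = [1, 4, 7] / [2, 5, 8] / [3] / [6];  Q = [1, 2, 6] / [3, 4, 8] / [5] / [7];  common shape = (3, 3, 1, 1)

Row-insert the values π_1, π_2, … into P one at a time, bumping the leftmost entry strictly greater than the inserted value down to the next row. The recording tableau Q records, in position (i, j), the step at which that cell was added to P.
  Insert 3 (step 1): P = [3];  Q = [1]
  Insert 6 (step 2): P = [3, 6];  Q = [1, 2]
  Insert 2 (step 3): P = [2, 6] / [3];  Q = [1, 2] / [3]
  Insert 5 (step 4): P = [2, 5] / [3, 6];  Q = [1, 2] / [3, 4]
  Insert 4 (step 5): P = [2, 4] / [3, 5] / [6];  Q = [1, 2] / [3, 4] / [5]
  Insert 8 (step 6): P = [2, 4, 8] / [3, 5] / [6];  Q = [1, 2, 6] / [3, 4] / [5]
  Insert 1 (step 7): P = [1, 4, 8] / [2, 5] / [3] / [6];  Q = [1, 2, 6] / [3, 4] / [5] / [7]
  Insert 7 (step 8): P = [1, 4, 7] / [2, 5, 8] / [3] / [6];  Q = [1, 2, 6] / [3, 4, 8] / [5] / [7]
Final shape: (3, 3, 1, 1).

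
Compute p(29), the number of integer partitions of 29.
p(29) = 4565

Compute p(n) via the recurrence p(n, m) = p(n, m−1) + p(n−m, m), where p(n, m) counts partitions of n with all parts ≤ m and p(n) = p(n, n). The base cases are p(0, m) = 1 and p(n, 0) = 0 for n > 0. Filling the table yields p(29) = 4565. (Euler's pentagonal recurrence is an alternative.)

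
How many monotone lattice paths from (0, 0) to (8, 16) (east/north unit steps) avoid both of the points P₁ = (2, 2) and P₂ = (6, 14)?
Number of paths = 335871

Inclusion–exclusion. Total paths: C(24, 8) = 735471. Through P₁: C(4, 2)·C(20, 6) = 232560. Through P₂: C(20, 6)·C(4, 2) = 232560. Since P₁ is strictly southwest of P₂, a monotone path through both must visit P₁ then P₂; paths through both = C(4, 2)·C(16, 4)·C(4, 2) = 65520. Avoid both = 735471 − 232560 − 232560 + 65520 = 335871.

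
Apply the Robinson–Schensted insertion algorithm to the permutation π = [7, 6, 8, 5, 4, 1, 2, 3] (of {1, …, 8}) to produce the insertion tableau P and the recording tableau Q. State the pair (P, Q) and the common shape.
P = [1, 2, 3] / [4, 8] / [5] / [6] / [7];  Q = [1, 3, 8] / [2, 7] / [4] / [5] / [6];  common shape = (3, 2, 1, 1, 1)

Row-insert the values π_1, π_2, … into P one at a time, bumping the leftmost entry strictly greater than the inserted value down to the next row. The recording tableau Q records, in position (i, j), the step at which that cell was added to P.
  Insert 7 (step 1): P = [7];  Q = [1]
  Insert 6 (step 2): P = [6] / [7];  Q = [1] / [2]
  Insert 8 (step 3): P = [6, 8] / [7];  Q = [1, 3] / [2]
  Insert 5 (step 4): P = [5, 8] / [6] / [7];  Q = [1, 3] / [2] / [4]
  Insert 4 (step 5): P = [4, 8] / [5] / [6] / [7];  Q = [1, 3] / [2] / [4] / [5]
  Insert 1 (step 6): P = [1, 8] / [4] / [5] / [6] / [7];  Q = [1, 3] / [2] / [4] / [5] / [6]
  Insert 2 (step 7): P = [1, 2] / [4, 8] / [5] / [6] / [7];  Q = [1, 3] / [2, 7] / [4] / [5] / [6]
  Insert 3 (step 8): P = [1, 2, 3] / [4, 8] / [5] / [6] / [7];  Q = [1, 3, 8] / [2, 7] / [4] / [5] / [6]
Final shape: (3, 2, 1, 1, 1).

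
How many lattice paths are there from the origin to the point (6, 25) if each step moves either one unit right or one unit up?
Number of paths = 736281

A monotone lattice path from (0, 0) to (6, 25) consists of 6 east steps and 25 north steps in some order, so it is determined by which 6 of the 31 steps are east. The count is C(31, 6) = 736281.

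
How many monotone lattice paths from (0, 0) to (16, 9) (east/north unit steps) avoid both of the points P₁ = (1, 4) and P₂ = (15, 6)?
Number of paths = 1750799

Inclusion–exclusion. Total paths: C(25, 16) = 2042975. Through P₁: C(5, 1)·C(20, 15) = 77520. Through P₂: C(21, 15)·C(4, 1) = 217056. Since P₁ is strictly southwest of P₂, a monotone path through both must visit P₁ then P₂; paths through both = C(5, 1)·C(16, 14)·C(4, 1) = 2400. Avoid both = 2042975 − 77520 − 217056 + 2400 = 1750799.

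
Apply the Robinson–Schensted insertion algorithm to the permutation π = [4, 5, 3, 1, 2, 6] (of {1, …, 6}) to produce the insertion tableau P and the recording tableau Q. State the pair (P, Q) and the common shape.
P = [1, 2, 6] / [3, 5] / [4];  Q = [1, 2, 6] / [3, 5] / [4];  common shape = (3, 2, 1)

Row-insert the values π_1, π_2, … into P one at a time, bumping the leftmost entry strictly greater than the inserted value down to the next row. The recording tableau Q records, in position (i, j), the step at which that cell was added to P.
  Insert 4 (step 1): P = [4];  Q = [1]
  Insert 5 (step 2): P = [4, 5];  Q = [1, 2]
  Insert 3 (step 3): P = [3, 5] / [4];  Q = [1, 2] / [3]
  Insert 1 (step 4): P = [1, 5] / [3] / [4];  Q = [1, 2] / [3] / [4]
  Insert 2 (step 5): P = [1, 2] / [3, 5] / [4];  Q = [1, 2] / [3, 5] / [4]
  Insert 6 (step 6): P = [1, 2, 6] / [3, 5] / [4];  Q = [1, 2, 6] / [3, 5] / [4]
Final shape: (3, 2, 1).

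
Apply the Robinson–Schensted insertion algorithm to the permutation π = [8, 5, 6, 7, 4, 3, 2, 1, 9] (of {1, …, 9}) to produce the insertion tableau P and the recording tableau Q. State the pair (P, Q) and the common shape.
P = [1, 6, 7, 9] / [2] / [3] / [4] / [5] / [8];  Q = [1, 3, 4, 9] / [2] / [5] / [6] / [7] / [8];  common shape = (4, 1, 1, 1, 1, 1)

Row-insert the values π_1, π_2, … into P one at a time, bumping the leftmost entry strictly greater than the inserted value down to the next row. The recording tableau Q records, in position (i, j), the step at which that cell was added to P.
  Insert 8 (step 1): P = [8];  Q = [1]
  Insert 5 (step 2): P = [5] / [8];  Q = [1] / [2]
  Insert 6 (step 3): P = [5, 6] / [8];  Q = [1, 3] / [2]
  Insert 7 (step 4): P = [5, 6, 7] / [8];  Q = [1, 3, 4] / [2]
  Insert 4 (step 5): P = [4, 6, 7] / [5] / [8];  Q = [1, 3, 4] / [2] / [5]
  Insert 3 (step 6): P = [3, 6, 7] / [4] / [5] / [8];  Q = [1, 3, 4] / [2] / [5] / [6]
  Insert 2 (step 7): P = [2, 6, 7] / [3] / [4] / [5] / [8];  Q = [1, 3, 4] / [2] / [5] / [6] / [7]
  Insert 1 (step 8): P = [1, 6, 7] / [2] / [3] / [4] / [5] / [8];  Q = [1, 3, 4] / [2] / [5] / [6] / [7] / [8]
  Insert 9 (step 9): P = [1, 6, 7, 9] / [2] / [3] / [4] / [5] / [8];  Q = [1, 3, 4, 9] / [2] / [5] / [6] / [7] / [8]
Final shape: (4, 1, 1, 1, 1, 1).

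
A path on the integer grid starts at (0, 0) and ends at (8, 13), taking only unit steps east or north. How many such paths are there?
Number of paths = 203490

A monotone lattice path from (0, 0) to (8, 13) consists of 8 east steps and 13 north steps in some order, so it is determined by which 8 of the 21 steps are east. The count is C(21, 8) = 203490.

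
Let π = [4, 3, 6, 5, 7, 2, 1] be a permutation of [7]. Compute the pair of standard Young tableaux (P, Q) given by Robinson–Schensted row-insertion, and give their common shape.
P = [1, 5, 7] / [2, 6] / [3] / [4];  Q = [1, 3, 5] / [2, 4] / [6] / [7];  common shape = (3, 2, 1, 1)

Row-insert the values π_1, π_2, … into P one at a time, bumping the leftmost entry strictly greater than the inserted value down to the next row. The recording tableau Q records, in position (i, j), the step at which that cell was added to P.
  Insert 4 (step 1): P = [4];  Q = [1]
  Insert 3 (step 2): P = [3] / [4];  Q = [1] / [2]
  Insert 6 (step 3): P = [3, 6] / [4];  Q = [1, 3] / [2]
  Insert 5 (step 4): P = [3, 5] / [4, 6];  Q = [1, 3] / [2, 4]
  Insert 7 (step 5): P = [3, 5, 7] / [4, 6];  Q = [1, 3, 5] / [2, 4]
  Insert 2 (step 6): P = [2, 5, 7] / [3, 6] / [4];  Q = [1, 3, 5] / [2, 4] / [6]
  Insert 1 (step 7): P = [1, 5, 7] / [2, 6] / [3] / [4];  Q = [1, 3, 5] / [2, 4] / [6] / [7]
Final shape: (3, 2, 1, 1).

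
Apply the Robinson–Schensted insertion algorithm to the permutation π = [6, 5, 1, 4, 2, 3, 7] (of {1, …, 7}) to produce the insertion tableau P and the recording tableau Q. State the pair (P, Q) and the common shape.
P = [1, 2, 3, 7] / [4] / [5] / [6];  Q = [1, 4, 6, 7] / [2] / [3] / [5];  common shape = (4, 1, 1, 1)

Row-insert the values π_1, π_2, … into P one at a time, bumping the leftmost entry strictly greater than the inserted value down to the next row. The recording tableau Q records, in position (i, j), the step at which that cell was added to P.
  Insert 6 (step 1): P = [6];  Q = [1]
  Insert 5 (step 2): P = [5] / [6];  Q = [1] / [2]
  Insert 1 (step 3): P = [1] / [5] / [6];  Q = [1] / [2] / [3]
  Insert 4 (step 4): P = [1, 4] / [5] / [6];  Q = [1, 4] / [2] / [3]
  Insert 2 (step 5): P = [1, 2] / [4] / [5] / [6];  Q = [1, 4] / [2] / [3] / [5]
  Insert 3 (step 6): P = [1, 2, 3] / [4] / [5] / [6];  Q = [1, 4, 6] / [2] / [3] / [5]
  Insert 7 (step 7): P = [1, 2, 3, 7] / [4] / [5] / [6];  Q = [1, 4, 6, 7] / [2] / [3] / [5]
Final shape: (4, 1, 1, 1).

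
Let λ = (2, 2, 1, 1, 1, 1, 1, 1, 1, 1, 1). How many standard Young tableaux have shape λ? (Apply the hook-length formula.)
# SYT of shape (2, 2, 1, 1, 1, 1, 1, 1, 1, 1, 1) = 65

Hook-length formula: f^λ = n! / Π hook(c), product over all cells c of the Young diagram. For λ = (2, 2, 1, 1, 1, 1, 1, 1, 1, 1, 1), n = 13 boxes. Hook lengths by row (left-to-right, top-to-bottom): [12, 2]; [11, 1]; [9]; [8]; [7]; [6]; [5]; [4]; [3]; [2]; [1]. Product of hooks = 95800320. So f^λ = 13! / 95800320 = 6227020800 / 95800320 = 65.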